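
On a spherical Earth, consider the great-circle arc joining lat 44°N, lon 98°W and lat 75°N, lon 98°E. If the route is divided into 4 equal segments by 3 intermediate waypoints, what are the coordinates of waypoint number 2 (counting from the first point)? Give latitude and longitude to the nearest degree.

Convert each endpoint to a unit vector on the sphere (x = cos φ cos λ, y = cos φ sin λ, z = sin φ).
The central angle between the endpoints is δ = arccos(p₁·p₂) ≈ 1.056 rad (60.5°).
Interpolate at f = 2/4 with slerp weights a = sin((1−f)δ)/sin δ ≈ 0.579, b = sin(fδ)/sin δ ≈ 0.579.
p = a·p₁ + b·p₂ ≈ (-0.079, -0.264, 0.961); φ = arcsin(p_z) ≈ 74.01°, λ = atan2(p_y, p_x) ≈ -106.62°.

≈ lat 74°N, lon 107°W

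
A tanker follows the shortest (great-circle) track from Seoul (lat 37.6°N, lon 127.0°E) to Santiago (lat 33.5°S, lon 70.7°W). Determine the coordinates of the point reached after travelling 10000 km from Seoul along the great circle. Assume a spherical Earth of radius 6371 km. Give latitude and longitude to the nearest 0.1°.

Write both endpoints as unit vectors p₁, p₂ with components (cos φ cos λ, cos φ sin λ, sin φ).
The central angle between the endpoints is δ = arccos(p₁·p₂) ≈ 2.881 rad (165.1°). The total great-circle distance is δ·R ≈ 2.881 × 6371 ≈ 18353 km, so the target fraction is f = 10000/18353 ≈ 0.545.
Interpolate at f ≈ 0.545 with slerp weights a = sin((1−f)δ)/sin δ ≈ 3.747, b = sin(fδ)/sin δ ≈ 3.877.
p = a·p₁ + b·p₂ ≈ (-0.718, -0.680, 0.146); φ = arcsin(p_z) ≈ 8.42°, λ = atan2(p_y, p_x) ≈ -136.54°.

≈ lat 8.4°N, lon 136.5°W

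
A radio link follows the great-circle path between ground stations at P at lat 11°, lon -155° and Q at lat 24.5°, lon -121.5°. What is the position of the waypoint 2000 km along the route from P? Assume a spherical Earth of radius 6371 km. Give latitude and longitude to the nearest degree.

Write both endpoints as unit vectors p₁, p₂ with components (cos φ cos λ, cos φ sin λ, sin φ).
The central angle between the endpoints is δ = arccos(p₁·p₂) ≈ 0.602 rad (34.5°). The total great-circle distance is δ·R ≈ 0.602 × 6371 ≈ 3838 km, so the target fraction is f = 2000/3838 ≈ 0.521.
Interpolate at f ≈ 0.521 with slerp weights a = sin((1−f)δ)/sin δ ≈ 0.502, b = sin(fδ)/sin δ ≈ 0.545.
p = a·p₁ + b·p₂ ≈ (-0.706, -0.631, 0.322); φ = arcsin(p_z) ≈ 18.77°, λ = atan2(p_y, p_x) ≈ -138.20°.

≈ lat 19°, lon -138°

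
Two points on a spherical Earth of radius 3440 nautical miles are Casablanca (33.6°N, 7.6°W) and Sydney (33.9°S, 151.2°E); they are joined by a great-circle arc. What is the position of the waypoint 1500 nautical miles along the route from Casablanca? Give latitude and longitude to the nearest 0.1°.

≈ 27.3°N, 20.6°E

Write both endpoints as unit vectors p₁, p₂ with components (cos φ cos λ, cos φ sin λ, sin φ).
The central angle between the endpoints is δ = arccos(p₁·p₂) ≈ 2.834 rad (162.4°). The total great-circle distance is δ·R ≈ 2.834 × 3440 ≈ 9750 nmi, so the target fraction is f = 1500/9750 ≈ 0.154.
Interpolate at f ≈ 0.154 with slerp weights a = sin((1−f)δ)/sin δ ≈ 2.238, b = sin(fδ)/sin δ ≈ 1.397.
p = a·p₁ + b·p₂ ≈ (0.832, 0.312, 0.459); φ = arcsin(p_z) ≈ 27.35°, λ = atan2(p_y, p_x) ≈ 20.57°.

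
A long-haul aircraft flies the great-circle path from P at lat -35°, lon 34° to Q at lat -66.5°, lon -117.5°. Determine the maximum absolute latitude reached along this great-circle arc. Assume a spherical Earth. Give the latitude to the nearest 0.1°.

≈ -80.8°

The great circle lies in the plane with unit normal n̂ = (p₁ × p₂)/|p₁ × p₂|.
Here n̂_z ≈ -0.161; the vertex latitude is φ_max = arccos|n̂_z| ≈ 80.8°.
Check via Clairaut: cos φ_max = |cos φ₁| · sin C = cos(35.0°)·sin(168.7°) ≈ 0.161, again giving ≈ 80.8°.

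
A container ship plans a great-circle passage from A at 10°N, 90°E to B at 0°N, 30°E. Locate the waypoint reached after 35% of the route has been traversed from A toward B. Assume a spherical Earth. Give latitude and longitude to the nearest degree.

≈ 7°N, 69°E

Convert each endpoint to a unit vector on the sphere (x = cos φ cos λ, y = cos φ sin λ, z = sin φ).
The central angle between the endpoints is δ = arccos(p₁·p₂) ≈ 1.056 rad (60.5°).
Interpolate at f = 0.35 with slerp weights a = sin((1−f)δ)/sin δ ≈ 0.728, b = sin(fδ)/sin δ ≈ 0.415.
p = a·p₁ + b·p₂ ≈ (0.359, 0.925, 0.126); φ = arcsin(p_z) ≈ 7.26°, λ = atan2(p_y, p_x) ≈ 68.76°.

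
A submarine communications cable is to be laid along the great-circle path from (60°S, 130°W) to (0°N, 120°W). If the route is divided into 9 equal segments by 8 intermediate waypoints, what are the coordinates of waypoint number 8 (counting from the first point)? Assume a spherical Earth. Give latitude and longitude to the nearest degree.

≈ (7°S, 121°W)

From cos δ = sin φ₁ sin φ₂ + cos φ₁ cos φ₂ cos Δλ, the central angle is δ ≈ 1.056 rad (60.5°).
Interpolate at f = 8/9 with slerp weights a = sin((1−f)δ)/sin δ ≈ 0.134, b = sin(fδ)/sin δ ≈ 0.927.
p = a·p₁ + b·p₂ ≈ (-0.507, -0.854, -0.116); φ = arcsin(p_z) ≈ -6.69°, λ = atan2(p_y, p_x) ≈ -120.67°.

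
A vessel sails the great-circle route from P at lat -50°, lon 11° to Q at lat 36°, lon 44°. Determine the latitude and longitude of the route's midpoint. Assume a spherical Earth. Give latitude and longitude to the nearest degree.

Write both endpoints as unit vectors p₁, p₂ with components (cos φ cos λ, cos φ sin λ, sin φ).
The central angle between the endpoints is δ = arccos(p₁·p₂) ≈ 1.585 rad (90.8°).
Interpolate at f = 1/2 with slerp weights a = sin((1−f)δ)/sin δ ≈ 0.712, b = sin(fδ)/sin δ ≈ 0.712.
p = a·p₁ + b·p₂ ≈ (0.864, 0.488, -0.127); φ = arcsin(p_z) ≈ -7.29°, λ = atan2(p_y, p_x) ≈ 29.44°.

≈ lat -7°, lon 29°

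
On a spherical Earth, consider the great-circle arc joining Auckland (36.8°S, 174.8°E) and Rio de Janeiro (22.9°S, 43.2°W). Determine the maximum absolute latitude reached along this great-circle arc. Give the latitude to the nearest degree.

The great circle lies in the plane with unit normal n̂ = (p₁ × p₂)/|p₁ × p₂|.
Here n̂_z ≈ +0.484; the vertex latitude is φ_max = arccos|n̂_z| ≈ 61.0°.
Check via Clairaut: cos φ_max = |cos φ₁| · sin C = cos(36.8°)·sin(142.8°) ≈ 0.484, again giving ≈ 61.0°.

≈ 61°S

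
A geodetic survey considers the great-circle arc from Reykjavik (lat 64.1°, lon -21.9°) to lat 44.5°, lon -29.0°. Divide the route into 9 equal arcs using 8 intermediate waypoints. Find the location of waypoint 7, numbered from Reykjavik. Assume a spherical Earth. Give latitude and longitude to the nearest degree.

≈ lat 49°, lon -28°

The haversine formula gives a central angle δ ≈ 0.349 rad (20.0°) between the endpoints.
Interpolate at f = 7/9 with slerp weights a = sin((1−f)δ)/sin δ ≈ 0.227, b = sin(fδ)/sin δ ≈ 0.784.
p = a·p₁ + b·p₂ ≈ (0.581, -0.308, 0.753); φ = arcsin(p_z) ≈ 48.88°, λ = atan2(p_y, p_x) ≈ -27.93°.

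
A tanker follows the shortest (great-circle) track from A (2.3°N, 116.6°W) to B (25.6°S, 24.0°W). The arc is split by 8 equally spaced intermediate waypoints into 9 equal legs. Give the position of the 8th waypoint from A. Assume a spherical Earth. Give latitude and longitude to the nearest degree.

From cos δ = sin φ₁ sin φ₂ + cos φ₁ cos φ₂ cos Δλ, the central angle is δ ≈ 1.629 rad (93.3°).
Interpolate at f = 8/9 with slerp weights a = sin((1−f)δ)/sin δ ≈ 0.180, b = sin(fδ)/sin δ ≈ 0.994.
p = a·p₁ + b·p₂ ≈ (0.738, -0.526, -0.422); φ = arcsin(p_z) ≈ -24.98°, λ = atan2(p_y, p_x) ≈ -35.45°.

≈ (25°S, 35°W)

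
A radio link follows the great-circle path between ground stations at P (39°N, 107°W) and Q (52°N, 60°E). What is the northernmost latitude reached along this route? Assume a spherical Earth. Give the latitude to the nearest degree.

≈ 84°N

The great circle lies in the plane with unit normal n̂ = (p₁ × p₂)/|p₁ × p₂|.
Here n̂_z ≈ +0.108; the vertex latitude is φ_max = arccos|n̂_z| ≈ 83.8°.
Check via Clairaut: cos φ_max = |cos φ₁| · sin C = cos(39.0°)·sin(8.0°) ≈ 0.108, again giving ≈ 83.8°.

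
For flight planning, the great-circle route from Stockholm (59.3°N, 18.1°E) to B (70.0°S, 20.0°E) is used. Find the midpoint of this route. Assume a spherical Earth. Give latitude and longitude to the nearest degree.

Write both endpoints as unit vectors p₁, p₂ with components (cos φ cos λ, cos φ sin λ, sin φ).
The central angle between the endpoints is δ = arccos(p₁·p₂) ≈ 2.257 rad (129.3°).
Interpolate at f = 1/2 with slerp weights a = sin((1−f)δ)/sin δ ≈ 1.168, b = sin(fδ)/sin δ ≈ 1.168.
p = a·p₁ + b·p₂ ≈ (0.942, 0.322, -0.093); φ = arcsin(p_z) ≈ -5.35°, λ = atan2(p_y, p_x) ≈ 18.86°.

≈ (5°S, 19°E)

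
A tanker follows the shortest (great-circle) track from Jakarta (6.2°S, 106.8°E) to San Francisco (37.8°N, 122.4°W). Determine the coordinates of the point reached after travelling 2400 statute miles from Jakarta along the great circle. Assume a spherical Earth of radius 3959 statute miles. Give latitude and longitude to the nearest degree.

≈ (17°N, 133°E)

Write both endpoints as unit vectors p₁, p₂ with components (cos φ cos λ, cos φ sin λ, sin φ).
The central angle between the endpoints is δ = arccos(p₁·p₂) ≈ 2.189 rad (125.4°). The total great-circle distance is δ·R ≈ 2.189 × 3959 ≈ 8666 mi, so the target fraction is f = 2400/8666 ≈ 0.277.
Interpolate at f ≈ 0.277 with slerp weights a = sin((1−f)δ)/sin δ ≈ 1.227, b = sin(fδ)/sin δ ≈ 0.699.
p = a·p₁ + b·p₂ ≈ (-0.649, 0.701, 0.296); φ = arcsin(p_z) ≈ 17.22°, λ = atan2(p_y, p_x) ≈ 132.76°.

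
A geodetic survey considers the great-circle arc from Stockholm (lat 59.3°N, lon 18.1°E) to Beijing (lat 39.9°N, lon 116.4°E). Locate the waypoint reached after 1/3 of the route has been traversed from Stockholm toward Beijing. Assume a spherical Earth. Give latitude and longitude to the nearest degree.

Convert each endpoint to a unit vector on the sphere (x = cos φ cos λ, y = cos φ sin λ, z = sin φ).
The central angle between the endpoints is δ = arccos(p₁·p₂) ≈ 1.053 rad (60.3°).
Interpolate at f = 1/3 with slerp weights a = sin((1−f)δ)/sin δ ≈ 0.743, b = sin(fδ)/sin δ ≈ 0.396.
p = a·p₁ + b·p₂ ≈ (0.226, 0.390, 0.893); φ = arcsin(p_z) ≈ 63.23°, λ = atan2(p_y, p_x) ≈ 59.93°.

≈ lat 63°N, lon 60°E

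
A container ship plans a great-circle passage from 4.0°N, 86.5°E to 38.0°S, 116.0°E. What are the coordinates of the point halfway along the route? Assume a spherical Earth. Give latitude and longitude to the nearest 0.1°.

From cos δ = sin φ₁ sin φ₂ + cos φ₁ cos φ₂ cos Δλ, the central angle is δ ≈ 0.875 rad (50.1°).
Interpolate at f = 1/2 with slerp weights a = sin((1−f)δ)/sin δ ≈ 0.552, b = sin(fδ)/sin δ ≈ 0.552.
p = a·p₁ + b·p₂ ≈ (-0.157, 0.941, -0.301); φ = arcsin(p_z) ≈ -17.54°, λ = atan2(p_y, p_x) ≈ 99.48°.

≈ 17.5°S, 99.5°E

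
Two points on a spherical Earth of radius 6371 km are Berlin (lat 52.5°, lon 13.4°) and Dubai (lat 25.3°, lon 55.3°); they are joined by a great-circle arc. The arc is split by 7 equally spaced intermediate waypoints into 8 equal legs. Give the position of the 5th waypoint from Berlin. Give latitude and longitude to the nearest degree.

Write both endpoints as unit vectors p₁, p₂ with components (cos φ cos λ, cos φ sin λ, sin φ).
The central angle between the endpoints is δ = arccos(p₁·p₂) ≈ 0.725 rad (41.5°).
Interpolate at f = 5/8 with slerp weights a = sin((1−f)δ)/sin δ ≈ 0.405, b = sin(fδ)/sin δ ≈ 0.660.
p = a·p₁ + b·p₂ ≈ (0.580, 0.548, 0.603); φ = arcsin(p_z) ≈ 37.11°, λ = atan2(p_y, p_x) ≈ 43.39°.

≈ lat 37°, lon 43°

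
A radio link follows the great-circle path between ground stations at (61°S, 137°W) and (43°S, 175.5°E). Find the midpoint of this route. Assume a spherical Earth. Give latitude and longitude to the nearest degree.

≈ (54°S, 166°W)

Convert each endpoint to a unit vector on the sphere (x = cos φ cos λ, y = cos φ sin λ, z = sin φ).
The central angle between the endpoints is δ = arccos(p₁·p₂) ≈ 0.581 rad (33.3°).
Interpolate at f = 1/2 with slerp weights a = sin((1−f)δ)/sin δ ≈ 0.522, b = sin(fδ)/sin δ ≈ 0.522.
p = a·p₁ + b·p₂ ≈ (-0.566, -0.143, -0.812); φ = arcsin(p_z) ≈ -54.32°, λ = atan2(p_y, p_x) ≈ -165.85°.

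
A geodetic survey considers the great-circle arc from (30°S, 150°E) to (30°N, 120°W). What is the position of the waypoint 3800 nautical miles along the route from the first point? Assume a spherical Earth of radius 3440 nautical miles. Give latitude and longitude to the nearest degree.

≈ (7°N, 156°W)

Write both endpoints as unit vectors p₁, p₂ with components (cos φ cos λ, cos φ sin λ, sin φ).
The central angle between the endpoints is δ = arccos(p₁·p₂) ≈ 1.823 rad (104.5°). The total great-circle distance is δ·R ≈ 1.823 × 3440 ≈ 6273 nmi, so the target fraction is f = 3800/6273 ≈ 0.606.
Interpolate at f ≈ 0.606 with slerp weights a = sin((1−f)δ)/sin δ ≈ 0.680, b = sin(fδ)/sin δ ≈ 0.923.
p = a·p₁ + b·p₂ ≈ (-0.910, -0.397, 0.121); φ = arcsin(p_z) ≈ 6.96°, λ = atan2(p_y, p_x) ≈ -156.40°.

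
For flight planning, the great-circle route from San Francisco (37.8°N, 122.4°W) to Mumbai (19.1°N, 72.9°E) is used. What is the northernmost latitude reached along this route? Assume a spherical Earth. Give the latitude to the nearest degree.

≈ 77°N

The great circle lies in the plane with unit normal n̂ = (p₁ × p₂)/|p₁ × p₂|.
Here n̂_z ≈ -0.231; the vertex latitude is φ_max = arccos|n̂_z| ≈ 76.7°.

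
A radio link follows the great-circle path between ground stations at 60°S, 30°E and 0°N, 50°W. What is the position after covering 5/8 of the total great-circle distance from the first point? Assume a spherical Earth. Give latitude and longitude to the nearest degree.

Write both endpoints as unit vectors p₁, p₂ with components (cos φ cos λ, cos φ sin λ, sin φ).
The central angle between the endpoints is δ = arccos(p₁·p₂) ≈ 1.484 rad (85.0°).
Interpolate at f = 5/8 with slerp weights a = sin((1−f)δ)/sin δ ≈ 0.530, b = sin(fδ)/sin δ ≈ 0.803.
p = a·p₁ + b·p₂ ≈ (0.746, -0.483, -0.459); φ = arcsin(p_z) ≈ -27.33°, λ = atan2(p_y, p_x) ≈ -32.91°.

≈ 27°S, 33°W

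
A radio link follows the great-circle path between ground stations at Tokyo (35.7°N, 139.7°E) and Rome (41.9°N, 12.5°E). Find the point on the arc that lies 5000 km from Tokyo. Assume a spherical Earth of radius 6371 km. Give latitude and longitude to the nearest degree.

≈ (61°N, 80°E)

Write both endpoints as unit vectors p₁, p₂ with components (cos φ cos λ, cos φ sin λ, sin φ).
The central angle between the endpoints is δ = arccos(p₁·p₂) ≈ 1.547 rad (88.6°). The total great-circle distance is δ·R ≈ 1.547 × 6371 ≈ 9853 km, so the target fraction is f = 5000/9853 ≈ 0.507.
Interpolate at f ≈ 0.507 with slerp weights a = sin((1−f)δ)/sin δ ≈ 0.690, b = sin(fδ)/sin δ ≈ 0.707.
p = a·p₁ + b·p₂ ≈ (0.086, 0.476, 0.875); φ = arcsin(p_z) ≈ 61.04°, λ = atan2(p_y, p_x) ≈ 79.76°.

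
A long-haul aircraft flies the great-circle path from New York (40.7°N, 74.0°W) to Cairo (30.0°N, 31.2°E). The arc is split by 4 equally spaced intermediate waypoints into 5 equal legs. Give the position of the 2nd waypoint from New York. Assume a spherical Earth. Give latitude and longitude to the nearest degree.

Convert each endpoint to a unit vector on the sphere (x = cos φ cos λ, y = cos φ sin λ, z = sin φ).
The central angle between the endpoints is δ = arccos(p₁·p₂) ≈ 1.416 rad (81.1°).
Interpolate at f = 2/5 with slerp weights a = sin((1−f)δ)/sin δ ≈ 0.760, b = sin(fδ)/sin δ ≈ 0.543.
p = a·p₁ + b·p₂ ≈ (0.561, -0.310, 0.767); φ = arcsin(p_z) ≈ 50.11°, λ = atan2(p_y, p_x) ≈ -28.94°.

≈ 50°N, 29°W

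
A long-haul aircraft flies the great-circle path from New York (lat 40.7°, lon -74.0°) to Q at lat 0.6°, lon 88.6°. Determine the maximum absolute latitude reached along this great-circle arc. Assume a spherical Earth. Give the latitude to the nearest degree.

≈ 71°

The great circle lies in the plane with unit normal n̂ = (p₁ × p₂)/|p₁ × p₂|.
Here n̂_z ≈ +0.325; the vertex latitude is φ_max = arccos|n̂_z| ≈ 71.0°.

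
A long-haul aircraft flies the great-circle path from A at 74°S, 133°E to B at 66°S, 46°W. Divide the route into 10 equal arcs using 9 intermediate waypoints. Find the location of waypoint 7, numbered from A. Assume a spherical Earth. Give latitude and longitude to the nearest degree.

Write both endpoints as unit vectors p₁, p₂ with components (cos φ cos λ, cos φ sin λ, sin φ).
The central angle between the endpoints is δ = arccos(p₁·p₂) ≈ 0.698 rad (40.0°).
Interpolate at f = 7/10 with slerp weights a = sin((1−f)δ)/sin δ ≈ 0.323, b = sin(fδ)/sin δ ≈ 0.730.
p = a·p₁ + b·p₂ ≈ (0.146, -0.148, -0.978); φ = arcsin(p_z) ≈ -78.00°, λ = atan2(p_y, p_x) ≈ -45.57°.

≈ 78°S, 46°W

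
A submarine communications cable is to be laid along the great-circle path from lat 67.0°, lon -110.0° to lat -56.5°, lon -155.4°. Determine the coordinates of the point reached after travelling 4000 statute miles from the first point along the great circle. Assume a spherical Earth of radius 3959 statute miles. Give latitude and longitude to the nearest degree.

≈ lat 12°, lon -136°

The haversine formula gives a central angle δ ≈ 2.235 rad (128.0°) between the endpoints. The total great-circle distance is δ·R ≈ 2.235 × 3959 ≈ 8847 mi, so the target fraction is f = 4000/8847 ≈ 0.452.
Interpolate at f ≈ 0.452 with slerp weights a = sin((1−f)δ)/sin δ ≈ 1.194, b = sin(fδ)/sin δ ≈ 1.075.
p = a·p₁ + b·p₂ ≈ (-0.699, -0.686, 0.202); φ = arcsin(p_z) ≈ 11.68°, λ = atan2(p_y, p_x) ≈ -135.57°.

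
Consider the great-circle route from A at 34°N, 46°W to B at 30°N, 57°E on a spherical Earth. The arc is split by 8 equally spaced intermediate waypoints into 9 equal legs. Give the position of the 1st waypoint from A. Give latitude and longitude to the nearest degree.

Convert each endpoint to a unit vector on the sphere (x = cos φ cos λ, y = cos φ sin λ, z = sin φ).
The central angle between the endpoints is δ = arccos(p₁·p₂) ≈ 1.452 rad (83.2°).
Interpolate at f = 1/9 with slerp weights a = sin((1−f)δ)/sin δ ≈ 0.968, b = sin(fδ)/sin δ ≈ 0.162.
p = a·p₁ + b·p₂ ≈ (0.634, -0.460, 0.622); φ = arcsin(p_z) ≈ 38.47°, λ = atan2(p_y, p_x) ≈ -35.96°.

≈ 38°N, 36°W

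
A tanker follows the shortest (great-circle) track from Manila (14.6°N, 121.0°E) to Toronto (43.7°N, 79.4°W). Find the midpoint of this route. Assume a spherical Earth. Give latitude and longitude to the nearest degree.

≈ 68°N, 162°E

The haversine formula gives a central angle δ ≈ 2.073 rad (118.8°) between the endpoints.
Interpolate at f = 1/2 with slerp weights a = sin((1−f)δ)/sin δ ≈ 0.982, b = sin(fδ)/sin δ ≈ 0.982.
p = a·p₁ + b·p₂ ≈ (-0.359, 0.117, 0.926); φ = arcsin(p_z) ≈ 67.83°, λ = atan2(p_y, p_x) ≈ 161.98°.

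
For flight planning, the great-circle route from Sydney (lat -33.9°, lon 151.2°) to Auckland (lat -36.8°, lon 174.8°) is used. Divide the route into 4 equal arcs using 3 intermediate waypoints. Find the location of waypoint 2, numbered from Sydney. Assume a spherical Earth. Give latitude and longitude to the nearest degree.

Write both endpoints as unit vectors p₁, p₂ with components (cos φ cos λ, cos φ sin λ, sin φ).
The central angle between the endpoints is δ = arccos(p₁·p₂) ≈ 0.339 rad (19.4°).
Interpolate at f = 2/4 with slerp weights a = sin((1−f)δ)/sin δ ≈ 0.507, b = sin(fδ)/sin δ ≈ 0.507.
p = a·p₁ + b·p₂ ≈ (-0.773, 0.240, -0.587); φ = arcsin(p_z) ≈ -35.93°, λ = atan2(p_y, p_x) ≈ 162.79°.

≈ lat -36°, lon 163°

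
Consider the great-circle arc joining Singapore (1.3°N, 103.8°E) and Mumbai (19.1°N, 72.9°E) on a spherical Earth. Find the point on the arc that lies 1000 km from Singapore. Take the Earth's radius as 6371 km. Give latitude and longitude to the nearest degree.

≈ 6°N, 96°E

From cos δ = sin φ₁ sin φ₂ + cos φ₁ cos φ₂ cos Δλ, the central angle is δ ≈ 0.613 rad (35.1°). The total great-circle distance is δ·R ≈ 0.613 × 6371 ≈ 3904 km, so the target fraction is f = 1000/3904 ≈ 0.256.
Interpolate at f ≈ 0.256 with slerp weights a = sin((1−f)δ)/sin δ ≈ 0.765, b = sin(fδ)/sin δ ≈ 0.272.
p = a·p₁ + b·p₂ ≈ (-0.107, 0.989, 0.106); φ = arcsin(p_z) ≈ 6.10°, λ = atan2(p_y, p_x) ≈ 96.18°.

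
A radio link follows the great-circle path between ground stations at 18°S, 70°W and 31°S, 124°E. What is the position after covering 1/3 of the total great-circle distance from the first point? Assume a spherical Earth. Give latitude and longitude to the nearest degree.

Convert each endpoint to a unit vector on the sphere (x = cos φ cos λ, y = cos φ sin λ, z = sin φ).
The central angle between the endpoints is δ = arccos(p₁·p₂) ≈ 2.255 rad (129.2°).
Interpolate at f = 1/3 with slerp weights a = sin((1−f)δ)/sin δ ≈ 1.287, b = sin(fδ)/sin δ ≈ 0.881.
p = a·p₁ + b·p₂ ≈ (-0.004, -0.524, -0.851); φ = arcsin(p_z) ≈ -58.37°, λ = atan2(p_y, p_x) ≈ -90.39°.

≈ 58°S, 90°W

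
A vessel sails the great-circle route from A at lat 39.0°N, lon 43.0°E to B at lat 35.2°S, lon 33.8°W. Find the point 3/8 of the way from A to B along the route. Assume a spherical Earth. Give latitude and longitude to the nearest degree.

The haversine formula gives a central angle δ ≈ 1.790 rad (102.6°) between the endpoints.
Interpolate at f = 3/8 with slerp weights a = sin((1−f)δ)/sin δ ≈ 0.922, b = sin(fδ)/sin δ ≈ 0.637.
p = a·p₁ + b·p₂ ≈ (0.957, 0.199, 0.213); φ = arcsin(p_z) ≈ 12.28°, λ = atan2(p_y, p_x) ≈ 11.74°.

≈ lat 12°N, lon 12°E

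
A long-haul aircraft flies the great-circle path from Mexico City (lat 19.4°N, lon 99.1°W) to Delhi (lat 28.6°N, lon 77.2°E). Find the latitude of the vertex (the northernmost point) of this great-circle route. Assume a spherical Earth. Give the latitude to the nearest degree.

≈ 86°N

The great circle lies in the plane with unit normal n̂ = (p₁ × p₂)/|p₁ × p₂|.
Here n̂_z ≈ +0.072; the vertex latitude is φ_max = arccos|n̂_z| ≈ 85.9°.
Check via Clairaut: cos φ_max = |cos φ₁| · sin C = cos(19.4°)·sin(4.4°) ≈ 0.072, again giving ≈ 85.9°.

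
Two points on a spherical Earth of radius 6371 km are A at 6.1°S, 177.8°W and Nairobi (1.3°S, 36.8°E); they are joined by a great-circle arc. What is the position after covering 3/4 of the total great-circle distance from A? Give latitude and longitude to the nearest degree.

≈ 8°S, 72°E

Write both endpoints as unit vectors p₁, p₂ with components (cos φ cos λ, cos φ sin λ, sin φ).
The central angle between the endpoints is δ = arccos(p₁·p₂) ≈ 2.525 rad (144.7°).
Interpolate at f = 3/4 with slerp weights a = sin((1−f)δ)/sin δ ≈ 1.021, b = sin(fδ)/sin δ ≈ 1.640.
p = a·p₁ + b·p₂ ≈ (0.299, 0.943, -0.146); φ = arcsin(p_z) ≈ -8.38°, λ = atan2(p_y, p_x) ≈ 72.42°.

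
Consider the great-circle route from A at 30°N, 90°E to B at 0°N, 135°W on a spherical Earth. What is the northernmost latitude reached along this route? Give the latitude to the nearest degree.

The great circle lies in the plane with unit normal n̂ = (p₁ × p₂)/|p₁ × p₂|.
Here n̂_z ≈ +0.775; the vertex latitude is φ_max = arccos|n̂_z| ≈ 39.2°.

≈ 39°N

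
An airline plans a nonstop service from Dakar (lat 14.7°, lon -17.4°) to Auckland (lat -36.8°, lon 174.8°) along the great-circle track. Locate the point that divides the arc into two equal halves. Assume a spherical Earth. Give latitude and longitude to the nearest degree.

≈ lat -54°, lon -60°

From cos δ = sin φ₁ sin φ₂ + cos φ₁ cos φ₂ cos Δλ, the central angle is δ ≈ 2.712 rad (155.4°).
Interpolate at f = 1/2 with slerp weights a = sin((1−f)δ)/sin δ ≈ 2.345, b = sin(fδ)/sin δ ≈ 2.345.
p = a·p₁ + b·p₂ ≈ (0.294, -0.508, -0.809); φ = arcsin(p_z) ≈ -54.05°, λ = atan2(p_y, p_x) ≈ -59.91°.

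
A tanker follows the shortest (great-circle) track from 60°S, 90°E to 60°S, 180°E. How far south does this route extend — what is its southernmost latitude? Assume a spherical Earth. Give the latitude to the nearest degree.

≈ 68°S

The great circle lies in the plane with unit normal n̂ = (p₁ × p₂)/|p₁ × p₂|.
Here n̂_z ≈ +0.378; the vertex latitude is φ_max = arccos|n̂_z| ≈ 67.8°.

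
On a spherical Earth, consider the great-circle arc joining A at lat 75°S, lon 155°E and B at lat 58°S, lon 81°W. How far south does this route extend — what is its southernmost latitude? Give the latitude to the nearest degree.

≈ 80°S

The great circle lies in the plane with unit normal n̂ = (p₁ × p₂)/|p₁ × p₂|.
Here n̂_z ≈ +0.170; the vertex latitude is φ_max = arccos|n̂_z| ≈ 80.2°.
Check via Clairaut: cos φ_max = |cos φ₁| · sin C = cos(75.0°)·sin(139.0°) ≈ 0.170, again giving ≈ 80.2°.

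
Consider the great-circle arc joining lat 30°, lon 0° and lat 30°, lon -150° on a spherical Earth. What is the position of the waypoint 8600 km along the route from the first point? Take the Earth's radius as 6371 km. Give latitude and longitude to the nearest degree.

≈ lat 59°, lon -118°

The haversine formula gives a central angle δ ≈ 1.982 rad (113.5°) between the endpoints. The total great-circle distance is δ·R ≈ 1.982 × 6371 ≈ 12626 km, so the target fraction is f = 8600/12626 ≈ 0.681.
Interpolate at f ≈ 0.681 with slerp weights a = sin((1−f)δ)/sin δ ≈ 0.644, b = sin(fδ)/sin δ ≈ 1.064.
p = a·p₁ + b·p₂ ≈ (-0.240, -0.461, 0.854); φ = arcsin(p_z) ≈ 58.69°, λ = atan2(p_y, p_x) ≈ -117.53°.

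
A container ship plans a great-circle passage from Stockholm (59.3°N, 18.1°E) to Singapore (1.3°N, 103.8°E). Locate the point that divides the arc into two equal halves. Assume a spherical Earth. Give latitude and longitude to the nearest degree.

The haversine formula gives a central angle δ ≈ 1.513 rad (86.7°) between the endpoints.
Interpolate at f = 1/2 with slerp weights a = sin((1−f)δ)/sin δ ≈ 0.688, b = sin(fδ)/sin δ ≈ 0.688.
p = a·p₁ + b·p₂ ≈ (0.170, 0.777, 0.607); φ = arcsin(p_z) ≈ 37.36°, λ = atan2(p_y, p_x) ≈ 77.67°.

≈ 37°N, 78°E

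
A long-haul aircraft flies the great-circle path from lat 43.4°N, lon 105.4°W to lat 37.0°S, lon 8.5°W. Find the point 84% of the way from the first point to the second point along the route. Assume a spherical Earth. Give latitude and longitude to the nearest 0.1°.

Convert each endpoint to a unit vector on the sphere (x = cos φ cos λ, y = cos φ sin λ, z = sin φ).
The central angle between the endpoints is δ = arccos(p₁·p₂) ≈ 2.075 rad (118.9°).
Interpolate at f = 0.84 with slerp weights a = sin((1−f)δ)/sin δ ≈ 0.372, b = sin(fδ)/sin δ ≈ 1.125.
p = a·p₁ + b·p₂ ≈ (0.817, -0.394, -0.421); φ = arcsin(p_z) ≈ -24.92°, λ = atan2(p_y, p_x) ≈ -25.72°.

≈ lat 24.9°S, lon 25.7°W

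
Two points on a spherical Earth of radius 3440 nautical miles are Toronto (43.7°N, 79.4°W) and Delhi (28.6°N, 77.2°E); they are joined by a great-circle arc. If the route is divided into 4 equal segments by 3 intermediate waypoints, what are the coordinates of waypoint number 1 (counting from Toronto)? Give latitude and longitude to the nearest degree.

≈ 67°N, 56°W

From cos δ = sin φ₁ sin φ₂ + cos φ₁ cos φ₂ cos Δλ, the central angle is δ ≈ 1.825 rad (104.6°).
Interpolate at f = 1/4 with slerp weights a = sin((1−f)δ)/sin δ ≈ 1.012, b = sin(fδ)/sin δ ≈ 0.455.
p = a·p₁ + b·p₂ ≈ (0.223, -0.330, 0.917); φ = arcsin(p_z) ≈ 66.55°, λ = atan2(p_y, p_x) ≈ -55.89°.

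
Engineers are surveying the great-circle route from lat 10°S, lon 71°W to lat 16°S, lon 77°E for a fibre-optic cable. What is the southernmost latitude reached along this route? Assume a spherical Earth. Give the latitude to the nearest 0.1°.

≈ 40.1°S

The great circle lies in the plane with unit normal n̂ = (p₁ × p₂)/|p₁ × p₂|.
Here n̂_z ≈ +0.765; the vertex latitude is φ_max = arccos|n̂_z| ≈ 40.1°.
Check via Clairaut: cos φ_max = |cos φ₁| · sin C = cos(10.0°)·sin(129.0°) ≈ 0.765, again giving ≈ 40.1°.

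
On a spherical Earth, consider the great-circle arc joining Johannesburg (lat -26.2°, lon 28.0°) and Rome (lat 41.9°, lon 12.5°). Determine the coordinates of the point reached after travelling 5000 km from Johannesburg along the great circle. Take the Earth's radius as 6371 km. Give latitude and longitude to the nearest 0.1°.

The haversine formula gives a central angle δ ≈ 1.215 rad (69.6°) between the endpoints. The total great-circle distance is δ·R ≈ 1.215 × 6371 ≈ 7738 km, so the target fraction is f = 5000/7738 ≈ 0.646.
Interpolate at f ≈ 0.646 with slerp weights a = sin((1−f)δ)/sin δ ≈ 0.445, b = sin(fδ)/sin δ ≈ 0.754.
p = a·p₁ + b·p₂ ≈ (0.900, 0.309, 0.307); φ = arcsin(p_z) ≈ 17.89°, λ = atan2(p_y, p_x) ≈ 18.93°.

≈ lat 17.9°, lon 18.9°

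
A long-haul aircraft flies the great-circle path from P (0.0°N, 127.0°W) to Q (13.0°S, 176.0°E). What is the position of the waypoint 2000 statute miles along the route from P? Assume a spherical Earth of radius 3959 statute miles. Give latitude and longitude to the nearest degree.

Convert each endpoint to a unit vector on the sphere (x = cos φ cos λ, y = cos φ sin λ, z = sin φ).
The central angle between the endpoints is δ = arccos(p₁·p₂) ≈ 1.011 rad (57.9°). The total great-circle distance is δ·R ≈ 1.011 × 3959 ≈ 4004 mi, so the target fraction is f = 2000/4004 ≈ 0.499.
Interpolate at f ≈ 0.499 with slerp weights a = sin((1−f)δ)/sin δ ≈ 0.572, b = sin(fδ)/sin δ ≈ 0.571.
p = a·p₁ + b·p₂ ≈ (-0.899, -0.418, -0.128); φ = arcsin(p_z) ≈ -7.38°, λ = atan2(p_y, p_x) ≈ -155.07°.

≈ (7°S, 155°W)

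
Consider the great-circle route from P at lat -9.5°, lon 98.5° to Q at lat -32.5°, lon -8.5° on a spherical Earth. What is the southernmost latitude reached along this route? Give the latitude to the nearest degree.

≈ -36°

The great circle lies in the plane with unit normal n̂ = (p₁ × p₂)/|p₁ × p₂|.
Here n̂_z ≈ -0.805; the vertex latitude is φ_max = arccos|n̂_z| ≈ 36.4°.
Check via Clairaut: cos φ_max = |cos φ₁| · sin C = cos(9.5°)·sin(125.3°) ≈ 0.805, again giving ≈ 36.4°.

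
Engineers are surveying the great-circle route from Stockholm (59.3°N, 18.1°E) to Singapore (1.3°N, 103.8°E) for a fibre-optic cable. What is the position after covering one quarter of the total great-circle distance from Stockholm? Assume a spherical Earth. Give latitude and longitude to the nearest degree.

Write both endpoints as unit vectors p₁, p₂ with components (cos φ cos λ, cos φ sin λ, sin φ).
The central angle between the endpoints is δ = arccos(p₁·p₂) ≈ 1.513 rad (86.7°).
Interpolate at f = 1/4 with slerp weights a = sin((1−f)δ)/sin δ ≈ 0.908, b = sin(fδ)/sin δ ≈ 0.370.
p = a·p₁ + b·p₂ ≈ (0.352, 0.503, 0.789); φ = arcsin(p_z) ≈ 52.10°, λ = atan2(p_y, p_x) ≈ 54.99°.

≈ 52°N, 55°E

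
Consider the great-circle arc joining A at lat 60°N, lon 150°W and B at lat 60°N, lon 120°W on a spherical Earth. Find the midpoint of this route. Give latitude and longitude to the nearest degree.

The haversine formula gives a central angle δ ≈ 0.260 rad (14.9°) between the endpoints.
Interpolate at f = 1/2 with slerp weights a = sin((1−f)δ)/sin δ ≈ 0.504, b = sin(fδ)/sin δ ≈ 0.504.
p = a·p₁ + b·p₂ ≈ (-0.344, -0.344, 0.873); φ = arcsin(p_z) ≈ 60.85°, λ = atan2(p_y, p_x) ≈ -135.00°.

≈ lat 61°N, lon 135°W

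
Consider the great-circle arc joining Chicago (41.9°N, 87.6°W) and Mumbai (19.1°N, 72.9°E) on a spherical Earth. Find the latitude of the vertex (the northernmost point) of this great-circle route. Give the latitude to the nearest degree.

≈ 75°N

The great circle lies in the plane with unit normal n̂ = (p₁ × p₂)/|p₁ × p₂|.
Here n̂_z ≈ +0.262; the vertex latitude is φ_max = arccos|n̂_z| ≈ 74.8°.
Check via Clairaut: cos φ_max = |cos φ₁| · sin C = cos(41.9°)·sin(20.6°) ≈ 0.262, again giving ≈ 74.8°.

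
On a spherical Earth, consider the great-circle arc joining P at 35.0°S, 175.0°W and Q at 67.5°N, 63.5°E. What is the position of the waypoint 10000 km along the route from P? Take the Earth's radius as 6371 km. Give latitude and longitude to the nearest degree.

The haversine formula gives a central angle δ ≈ 2.337 rad (133.9°) between the endpoints. The total great-circle distance is δ·R ≈ 2.337 × 6371 ≈ 14892 km, so the target fraction is f = 10000/14892 ≈ 0.672.
Interpolate at f ≈ 0.672 with slerp weights a = sin((1−f)δ)/sin δ ≈ 0.964, b = sin(fδ)/sin δ ≈ 1.388.
p = a·p₁ + b·p₂ ≈ (-0.550, 0.407, 0.730); φ = arcsin(p_z) ≈ 46.85°, λ = atan2(p_y, p_x) ≈ 143.51°.

≈ 47°N, 144°E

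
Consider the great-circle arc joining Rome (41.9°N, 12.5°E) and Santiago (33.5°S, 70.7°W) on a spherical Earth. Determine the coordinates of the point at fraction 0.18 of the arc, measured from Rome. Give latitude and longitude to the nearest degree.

Convert each endpoint to a unit vector on the sphere (x = cos φ cos λ, y = cos φ sin λ, z = sin φ).
The central angle between the endpoints is δ = arccos(p₁·p₂) ≈ 1.870 rad (107.2°).
Interpolate at f = 0.18 with slerp weights a = sin((1−f)δ)/sin δ ≈ 1.046, b = sin(fδ)/sin δ ≈ 0.346.
p = a·p₁ + b·p₂ ≈ (0.855, -0.104, 0.508); φ = arcsin(p_z) ≈ 30.51°, λ = atan2(p_y, p_x) ≈ -6.91°.

≈ 31°N, 7°W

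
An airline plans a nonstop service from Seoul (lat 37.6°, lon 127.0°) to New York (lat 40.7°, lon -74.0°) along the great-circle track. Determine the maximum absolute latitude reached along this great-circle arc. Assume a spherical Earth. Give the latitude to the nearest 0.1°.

≈ 77.4°

The great circle lies in the plane with unit normal n̂ = (p₁ × p₂)/|p₁ × p₂|.
Here n̂_z ≈ +0.218; the vertex latitude is φ_max = arccos|n̂_z| ≈ 77.4°.
Check via Clairaut: cos φ_max = |cos φ₁| · sin C = cos(37.6°)·sin(16.0°) ≈ 0.218, again giving ≈ 77.4°.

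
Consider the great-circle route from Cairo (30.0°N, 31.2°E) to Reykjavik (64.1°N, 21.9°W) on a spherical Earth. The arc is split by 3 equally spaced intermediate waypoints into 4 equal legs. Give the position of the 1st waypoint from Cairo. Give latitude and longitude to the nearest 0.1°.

Write both endpoints as unit vectors p₁, p₂ with components (cos φ cos λ, cos φ sin λ, sin φ).
The central angle between the endpoints is δ = arccos(p₁·p₂) ≈ 0.827 rad (47.4°).
Interpolate at f = 1/4 with slerp weights a = sin((1−f)δ)/sin δ ≈ 0.790, b = sin(fδ)/sin δ ≈ 0.279.
p = a·p₁ + b·p₂ ≈ (0.698, 0.309, 0.646); φ = arcsin(p_z) ≈ 40.23°, λ = atan2(p_y, p_x) ≈ 23.87°.

≈ 40.2°N, 23.9°E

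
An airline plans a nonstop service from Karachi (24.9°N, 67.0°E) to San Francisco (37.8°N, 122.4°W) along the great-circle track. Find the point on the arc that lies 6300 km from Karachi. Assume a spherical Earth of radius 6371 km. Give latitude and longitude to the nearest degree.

Convert each endpoint to a unit vector on the sphere (x = cos φ cos λ, y = cos φ sin λ, z = sin φ).
The central angle between the endpoints is δ = arccos(p₁·p₂) ≈ 2.036 rad (116.7°). The total great-circle distance is δ·R ≈ 2.036 × 6371 ≈ 12974 km, so the target fraction is f = 6300/12974 ≈ 0.486.
Interpolate at f ≈ 0.486 with slerp weights a = sin((1−f)δ)/sin δ ≈ 0.969, b = sin(fδ)/sin δ ≈ 0.935.
p = a·p₁ + b·p₂ ≈ (-0.052, 0.186, 0.981); φ = arcsin(p_z) ≈ 78.88°, λ = atan2(p_y, p_x) ≈ 105.72°.

≈ 79°N, 106°E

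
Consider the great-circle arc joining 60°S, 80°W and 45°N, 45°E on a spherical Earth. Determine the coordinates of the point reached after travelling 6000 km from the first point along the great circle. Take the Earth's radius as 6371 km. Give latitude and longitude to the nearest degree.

≈ 31°S, 10°W

Convert each endpoint to a unit vector on the sphere (x = cos φ cos λ, y = cos φ sin λ, z = sin φ).
The central angle between the endpoints is δ = arccos(p₁·p₂) ≈ 2.524 rad (144.6°). The total great-circle distance is δ·R ≈ 2.524 × 6371 ≈ 16079 km, so the target fraction is f = 6000/16079 ≈ 0.373.
Interpolate at f ≈ 0.373 with slerp weights a = sin((1−f)δ)/sin δ ≈ 1.726, b = sin(fδ)/sin δ ≈ 1.396.
p = a·p₁ + b·p₂ ≈ (0.848, -0.152, -0.508); φ = arcsin(p_z) ≈ -30.53°, λ = atan2(p_y, p_x) ≈ -10.17°.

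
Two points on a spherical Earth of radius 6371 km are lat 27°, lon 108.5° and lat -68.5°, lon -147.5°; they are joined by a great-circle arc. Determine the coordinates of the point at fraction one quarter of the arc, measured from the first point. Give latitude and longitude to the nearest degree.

Write both endpoints as unit vectors p₁, p₂ with components (cos φ cos λ, cos φ sin λ, sin φ).
The central angle between the endpoints is δ = arccos(p₁·p₂) ≈ 2.096 rad (120.1°).
Interpolate at f = 1/4 with slerp weights a = sin((1−f)δ)/sin δ ≈ 1.156, b = sin(fδ)/sin δ ≈ 0.578.
p = a·p₁ + b·p₂ ≈ (-0.506, 0.863, -0.013); φ = arcsin(p_z) ≈ -0.76°, λ = atan2(p_y, p_x) ≈ 120.37°.

≈ lat -1°, lon 120°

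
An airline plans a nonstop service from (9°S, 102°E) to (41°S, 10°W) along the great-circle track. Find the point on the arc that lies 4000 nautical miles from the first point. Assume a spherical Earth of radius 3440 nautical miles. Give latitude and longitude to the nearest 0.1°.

Convert each endpoint to a unit vector on the sphere (x = cos φ cos λ, y = cos φ sin λ, z = sin φ).
The central angle between the endpoints is δ = arccos(p₁·p₂) ≈ 1.748 rad (100.2°). The total great-circle distance is δ·R ≈ 1.748 × 3440 ≈ 6014 nmi, so the target fraction is f = 4000/6014 ≈ 0.665.
Interpolate at f ≈ 0.665 with slerp weights a = sin((1−f)δ)/sin δ ≈ 0.561, b = sin(fδ)/sin δ ≈ 0.933.
p = a·p₁ + b·p₂ ≈ (0.578, 0.420, -0.700); φ = arcsin(p_z) ≈ -44.40°, λ = atan2(p_y, p_x) ≈ 36.03°.

≈ (44.4°S, 36.0°E)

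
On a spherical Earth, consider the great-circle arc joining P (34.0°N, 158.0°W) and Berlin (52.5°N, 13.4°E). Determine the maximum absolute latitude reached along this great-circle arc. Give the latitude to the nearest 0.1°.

The great circle lies in the plane with unit normal n̂ = (p₁ × p₂)/|p₁ × p₂|.
Here n̂_z ≈ +0.076; the vertex latitude is φ_max = arccos|n̂_z| ≈ 85.7°.
Check via Clairaut: cos φ_max = |cos φ₁| · sin C = cos(34.0°)·sin(5.2°) ≈ 0.076, again giving ≈ 85.7°.

≈ 85.7°N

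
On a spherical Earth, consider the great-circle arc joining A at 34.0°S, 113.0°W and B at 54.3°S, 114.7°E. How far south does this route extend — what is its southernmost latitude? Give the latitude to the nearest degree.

≈ 69°S

The great circle lies in the plane with unit normal n̂ = (p₁ × p₂)/|p₁ × p₂|.
Here n̂_z ≈ -0.361; the vertex latitude is φ_max = arccos|n̂_z| ≈ 68.9°.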